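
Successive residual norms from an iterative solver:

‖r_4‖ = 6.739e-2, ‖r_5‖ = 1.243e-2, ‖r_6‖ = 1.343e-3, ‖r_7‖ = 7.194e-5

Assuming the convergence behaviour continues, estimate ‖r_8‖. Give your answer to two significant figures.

1.5e-6

First estimate the order: p ≈ ln(‖r_7‖/‖r_6‖) / ln(‖r_6‖/‖r_5‖) = ln(7.194e-5/1.343e-3)/ln(1.343e-3/1.243e-2) = ln(0.0535666)/ln(0.108045) ≈ 1.3153.
Then ‖r_8‖ ≈ ‖r_7‖·(‖r_7‖/‖r_6‖)^p = 7.194e-5·(0.0535666)^1.3153 = 7.194e-5·0.021287 ≈ 1.531e-06.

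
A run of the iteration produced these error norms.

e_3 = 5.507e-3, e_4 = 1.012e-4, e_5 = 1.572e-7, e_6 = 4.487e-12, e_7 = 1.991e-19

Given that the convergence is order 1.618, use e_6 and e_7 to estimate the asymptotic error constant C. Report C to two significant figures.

0.46

C ≈ e_7 / e_6^1.618
  = 1.991e-19 / (4.487e-12)^1.618
  = 1.991e-19 / 4.35376e-19 ≈ 0.45731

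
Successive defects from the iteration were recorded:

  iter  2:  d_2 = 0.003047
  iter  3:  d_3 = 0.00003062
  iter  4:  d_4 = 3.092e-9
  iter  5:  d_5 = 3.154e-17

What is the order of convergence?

2

Consecutive ratios: d_5/d_4 = 3.154e-17/3.092e-9 = 1.02005e-08, d_4/d_3 = 3.092e-9/0.00003062 = 0.00010098.
p ≈ ln(1.02005e-08)/ln(0.00010098) = -18.4008/-9.2006 ≈ 2.00.
So the convergence is quadratic (order 2).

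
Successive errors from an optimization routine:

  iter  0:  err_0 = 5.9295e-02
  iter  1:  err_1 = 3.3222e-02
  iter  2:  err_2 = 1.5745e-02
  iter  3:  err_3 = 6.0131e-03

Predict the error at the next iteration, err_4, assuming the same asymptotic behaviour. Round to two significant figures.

1.7e-3

First estimate the order: p ≈ ln(err_3/err_2) / ln(err_2/err_1) = ln(6.0131e-03/1.5745e-02)/ln(1.5745e-02/3.3222e-02) = ln(0.381905)/ln(0.473933) ≈ 1.2891.
Then err_4 ≈ err_3·(err_3/err_2)^p = 6.0131e-03·(0.381905)^1.2891 = 6.0131e-03·0.289134 ≈ 0.001739.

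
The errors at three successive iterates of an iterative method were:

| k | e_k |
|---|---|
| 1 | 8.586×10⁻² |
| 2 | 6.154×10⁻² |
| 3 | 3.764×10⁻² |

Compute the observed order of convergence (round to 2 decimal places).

1.48

p ≈ ln(e_3/e_2) / ln(e_2/e_1)
  = ln(3.764×10⁻²/6.154×10⁻²) / ln(6.154×10⁻²/8.586×10⁻²)
  = ln(0.611635) / ln(0.716748)
  = -0.49162 / -0.33303 ≈ 1.47620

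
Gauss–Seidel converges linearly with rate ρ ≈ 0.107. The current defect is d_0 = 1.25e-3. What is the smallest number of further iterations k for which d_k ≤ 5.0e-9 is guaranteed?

6

After k steps, d_k ≈ 1.25e-3·0.107^k.
Need 0.107^k ≤ 5.0e-9/1.25e-3 = 4e-06.
k ≥ ln(4e-06)/ln(0.107) = -12.4292/-2.23493 = 5.561.
Smallest integer k = 6.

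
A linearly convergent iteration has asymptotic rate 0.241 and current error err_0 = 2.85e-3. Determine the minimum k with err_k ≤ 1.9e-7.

7

After k steps, err_k ≈ 2.85e-3·0.241^k.
Need 0.241^k ≤ 1.9e-7/2.85e-3 = 6.66667e-05.
k ≥ ln(6.66667e-05)/ln(0.241) = -9.6158/-1.42296 = 6.758.
Smallest integer k = 7.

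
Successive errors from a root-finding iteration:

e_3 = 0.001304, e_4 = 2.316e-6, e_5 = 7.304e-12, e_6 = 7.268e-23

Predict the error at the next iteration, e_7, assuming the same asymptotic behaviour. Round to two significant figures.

First estimate the order: p ≈ ln(e_6/e_5) / ln(e_5/e_4) = ln(7.268e-23/7.304e-12)/ln(7.304e-12/2.316e-6) = ln(9.95071e-12)/ln(3.15371e-06) ≈ 2.0000.
Then e_7 ≈ e_6·(e_6/e_5)^p = 7.268e-23·(9.95071e-12)^2.0000 = 7.268e-23·9.90166e-23 ≈ 7.197e-45.

7.2e-45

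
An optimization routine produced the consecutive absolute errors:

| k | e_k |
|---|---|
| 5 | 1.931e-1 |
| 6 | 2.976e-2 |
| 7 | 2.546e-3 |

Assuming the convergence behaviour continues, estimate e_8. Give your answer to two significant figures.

First estimate the order: p ≈ ln(e_7/e_6) / ln(e_6/e_5) = ln(2.546e-3/2.976e-2)/ln(2.976e-2/1.931e-1) = ln(0.0855511)/ln(0.154117) ≈ 1.3148.
Then e_8 ≈ e_7·(e_7/e_6)^p = 2.546e-3·(0.0855511)^1.3148 = 2.546e-3·0.0394539 ≈ 0.0001004.

1.0e-4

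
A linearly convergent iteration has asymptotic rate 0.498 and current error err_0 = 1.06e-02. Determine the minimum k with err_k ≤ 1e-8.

After k steps, err_k ≈ 1.06e-02·0.498^k.
Need 0.498^k ≤ 1e-8/1.06e-02 = 9.43396e-07.
k ≥ ln(9.43396e-07)/ln(0.498) = -13.8738/-0.69716 = 19.900.
Smallest integer k = 20.

20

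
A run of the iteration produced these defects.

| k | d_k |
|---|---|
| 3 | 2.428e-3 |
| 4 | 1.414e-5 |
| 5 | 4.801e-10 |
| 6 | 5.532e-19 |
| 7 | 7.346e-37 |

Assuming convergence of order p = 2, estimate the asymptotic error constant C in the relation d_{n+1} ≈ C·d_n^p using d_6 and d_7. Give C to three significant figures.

2.40

C ≈ d_7 / d_6^2
  = 7.346e-37 / (5.532e-19)^2
  = 7.346e-37 / 3.0603e-37 ≈ 2.4004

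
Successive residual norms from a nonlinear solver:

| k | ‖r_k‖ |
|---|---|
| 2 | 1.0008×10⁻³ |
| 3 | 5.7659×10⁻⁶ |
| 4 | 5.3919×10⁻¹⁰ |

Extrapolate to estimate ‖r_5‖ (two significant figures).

First estimate the order: p ≈ ln(‖r_4‖/‖r_3‖) / ln(‖r_3‖/‖r_2‖) = ln(5.3919×10⁻¹⁰/5.7659×10⁻⁶)/ln(5.7659×10⁻⁶/1.0008×10⁻³) = ln(9.35136e-05)/ln(0.00576129) ≈ 1.7991.
Then ‖r_5‖ ≈ ‖r_4‖·(‖r_4‖/‖r_3‖)^p = 5.3919×10⁻¹⁰·(9.35136e-05)^1.7991 = 5.3919×10⁻¹⁰·5.63898e-08 ≈ 3.04e-17.

3.0e-17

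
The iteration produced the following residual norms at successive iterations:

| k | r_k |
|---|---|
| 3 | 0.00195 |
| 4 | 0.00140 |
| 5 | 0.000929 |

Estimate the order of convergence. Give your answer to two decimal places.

p ≈ ln(r_5/r_4) / ln(r_4/r_3)
  = ln(0.000929/0.00140) / ln(0.00140/0.00195)
  = ln(0.663571) / ln(0.717949)
  = -0.41012 / -0.33136 ≈ 1.23769

1.24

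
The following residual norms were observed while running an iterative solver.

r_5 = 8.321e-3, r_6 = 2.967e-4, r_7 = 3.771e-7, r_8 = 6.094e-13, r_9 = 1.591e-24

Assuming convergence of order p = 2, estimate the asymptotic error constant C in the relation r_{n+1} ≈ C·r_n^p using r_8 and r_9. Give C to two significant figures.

4.3

C ≈ r_9 / r_8^2
  = 1.591e-24 / (6.094e-13)^2
  = 1.591e-24 / 3.71368e-25 ≈ 4.2842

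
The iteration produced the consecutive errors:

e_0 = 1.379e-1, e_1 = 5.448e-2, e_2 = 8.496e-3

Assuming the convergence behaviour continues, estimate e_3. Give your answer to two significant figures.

2.1e-4

First estimate the order: p ≈ ln(e_2/e_1) / ln(e_1/e_0) = ln(8.496e-3/5.448e-2)/ln(5.448e-2/1.379e-1) = ln(0.155947)/ln(0.395069) ≈ 2.0009.
Then e_3 ≈ e_2·(e_2/e_1)^p = 8.496e-3·(0.155947)^2.0009 = 8.496e-3·0.0242788 ≈ 0.0002063.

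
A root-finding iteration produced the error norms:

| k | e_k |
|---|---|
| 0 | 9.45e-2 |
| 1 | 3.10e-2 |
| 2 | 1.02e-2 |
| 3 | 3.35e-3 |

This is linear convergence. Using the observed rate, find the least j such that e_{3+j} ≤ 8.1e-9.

Rate ρ ≈ e_3/e_2 = 3.35e-3/1.02e-2 = 0.3284.
After j more steps, e_{3+j} ≈ 3.35e-3·ρ^j; need ρ^j ≤ 8.1e-9/3.35e-3 = 2.41791e-06.
j ≥ ln(2.41791e-06)/ln(0.3284) = -12.9326/-1.11352 = 11.614.
So 12 more iterations are needed.

12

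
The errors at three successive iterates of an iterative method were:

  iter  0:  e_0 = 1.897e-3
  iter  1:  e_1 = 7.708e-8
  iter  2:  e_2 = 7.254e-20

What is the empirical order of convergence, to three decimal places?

2.739

p ≈ ln(e_2/e_1) / ln(e_1/e_0)
  = ln(7.254e-20/7.708e-8) / ln(7.708e-8/1.897e-3)
  = ln(9.411e-13) / ln(4.06326e-05)
  = -27.691727 / -10.110940 ≈ 2.738789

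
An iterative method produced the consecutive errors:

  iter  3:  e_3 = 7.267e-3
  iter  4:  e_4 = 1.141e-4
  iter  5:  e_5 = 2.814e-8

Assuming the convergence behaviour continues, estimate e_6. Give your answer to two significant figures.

1.7e-15

First estimate the order: p ≈ ln(e_5/e_4) / ln(e_4/e_3) = ln(2.814e-8/1.141e-4)/ln(1.141e-4/7.267e-3) = ln(0.000246626)/ln(0.0157011) ≈ 1.9999.
Then e_6 ≈ e_5·(e_5/e_4)^p = 2.814e-8·(0.000246626)^1.9999 = 2.814e-8·6.08749e-08 ≈ 1.713e-15.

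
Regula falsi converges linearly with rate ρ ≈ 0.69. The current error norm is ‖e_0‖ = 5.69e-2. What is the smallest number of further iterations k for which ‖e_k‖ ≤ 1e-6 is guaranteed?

After k steps, ‖e_k‖ ≈ 5.69e-2·0.69^k.
Need 0.69^k ≤ 1e-6/5.69e-2 = 1.75747e-05.
k ≥ ln(1.75747e-05)/ln(0.69) = -10.9491/-0.37106 = 29.508.
Smallest integer k = 30.

30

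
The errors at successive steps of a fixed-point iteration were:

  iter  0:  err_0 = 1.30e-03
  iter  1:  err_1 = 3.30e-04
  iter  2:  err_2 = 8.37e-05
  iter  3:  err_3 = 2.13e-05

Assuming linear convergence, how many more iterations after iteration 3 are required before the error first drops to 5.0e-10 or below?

Rate ρ ≈ err_3/err_2 = 2.13e-05/8.37e-05 = 0.2545.
After j more steps, err_{3+j} ≈ 2.13e-05·ρ^j; need ρ^j ≤ 5.0e-10/2.13e-05 = 2.34742e-05.
j ≥ ln(2.34742e-05)/ln(0.2545) = -10.6596/-1.36845 = 7.790.
So 8 more iterations are needed.

8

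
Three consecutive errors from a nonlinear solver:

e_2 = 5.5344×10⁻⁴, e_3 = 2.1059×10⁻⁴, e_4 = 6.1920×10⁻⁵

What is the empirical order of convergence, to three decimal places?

1.267

p ≈ ln(e_4/e_3) / ln(e_3/e_2)
  = ln(6.1920×10⁻⁵/2.1059×10⁻⁴) / ln(2.1059×10⁻⁴/5.5344×10⁻⁴)
  = ln(0.294031) / ln(0.380511)
  = -1.224070 / -0.966240 ≈ 1.266838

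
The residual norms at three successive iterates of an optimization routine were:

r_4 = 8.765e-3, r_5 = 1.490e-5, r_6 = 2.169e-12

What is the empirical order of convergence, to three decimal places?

p ≈ ln(r_6/r_5) / ln(r_5/r_4)
  = ln(2.169e-12/1.490e-5) / ln(1.490e-5/8.765e-3)
  = ln(1.4557e-07) / ln(0.00169994)
  = -15.742609 / -6.377162 ≈ 2.468592

2.469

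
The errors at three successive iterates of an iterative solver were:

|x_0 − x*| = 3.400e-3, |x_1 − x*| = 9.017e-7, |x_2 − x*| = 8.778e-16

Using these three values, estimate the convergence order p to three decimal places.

p ≈ ln(|x_2 − x*|/|x_1 − x*|) / ln(|x_1 − x*|/|x_0 − x*|)
  = ln(8.778e-16/9.017e-7) / ln(9.017e-7/3.400e-3)
  = ln(9.73495e-10) / ln(0.000265206)
  = -20.750128 / -8.235004 ≈ 2.519747

2.520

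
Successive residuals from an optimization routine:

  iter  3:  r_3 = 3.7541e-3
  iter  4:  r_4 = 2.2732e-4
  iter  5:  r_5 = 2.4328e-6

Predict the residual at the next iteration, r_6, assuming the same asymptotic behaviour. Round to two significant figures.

1.6e-9

First estimate the order: p ≈ ln(r_5/r_4) / ln(r_4/r_3) = ln(2.4328e-6/2.2732e-4)/ln(2.2732e-4/3.7541e-3) = ln(0.0107021)/ln(0.0605525) ≈ 1.6180.
Then r_6 ≈ r_5·(r_5/r_4)^p = 2.4328e-6·(0.0107021)^1.6180 = 2.4328e-6·0.000648158 ≈ 1.577e-09.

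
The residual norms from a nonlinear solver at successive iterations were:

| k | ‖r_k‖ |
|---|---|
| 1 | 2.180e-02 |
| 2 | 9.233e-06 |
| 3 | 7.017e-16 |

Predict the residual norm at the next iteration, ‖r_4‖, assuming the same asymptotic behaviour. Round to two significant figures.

3.1e-46

First estimate the order: p ≈ ln(‖r_3‖/‖r_2‖) / ln(‖r_2‖/‖r_1‖) = ln(7.017e-16/9.233e-06)/ln(9.233e-06/2.180e-02) = ln(7.59991e-11)/ln(0.000423532) ≈ 3.0000.
Then ‖r_4‖ ≈ ‖r_3‖·(‖r_3‖/‖r_2‖)^p = 7.017e-16·(7.59991e-11)^3.0000 = 7.017e-16·4.3896e-31 ≈ 3.08e-46.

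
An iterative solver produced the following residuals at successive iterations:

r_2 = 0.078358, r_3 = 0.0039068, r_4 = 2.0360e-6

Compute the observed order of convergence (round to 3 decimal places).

2.521

p ≈ ln(r_4/r_3) / ln(r_3/r_2)
  = ln(2.0360e-6/0.0039068) / ln(0.0039068/0.078358)
  = ln(0.000521143) / ln(0.0498583)
  = -7.559486 / -2.998570 ≈ 2.521030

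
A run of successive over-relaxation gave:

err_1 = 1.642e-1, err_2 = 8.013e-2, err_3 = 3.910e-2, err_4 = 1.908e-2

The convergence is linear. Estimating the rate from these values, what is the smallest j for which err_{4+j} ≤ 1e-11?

Rate ρ ≈ err_4/err_3 = 1.908e-2/3.910e-2 = 0.4880.
After j more steps, err_{4+j} ≈ 1.908e-2·ρ^j; need ρ^j ≤ 1e-11/1.908e-2 = 5.24109e-10.
j ≥ ln(5.24109e-10)/ln(0.4880) = -21.3693/-0.71744 = 29.785.
So 30 more iterations are needed.

30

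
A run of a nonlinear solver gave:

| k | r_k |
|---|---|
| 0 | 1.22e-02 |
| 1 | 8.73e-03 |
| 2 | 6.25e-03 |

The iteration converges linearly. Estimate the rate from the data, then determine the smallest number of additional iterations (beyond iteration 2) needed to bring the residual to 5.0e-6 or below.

22

Rate ρ ≈ r_2/r_1 = 6.25e-03/8.73e-03 = 0.7159.
After j more steps, r_{2+j} ≈ 6.25e-03·ρ^j; need ρ^j ≤ 5.0e-6/6.25e-03 = 0.0008.
j ≥ ln(0.0008)/ln(0.7159) = -7.1309/-0.33421 = 21.337.
So 22 more iterations are needed.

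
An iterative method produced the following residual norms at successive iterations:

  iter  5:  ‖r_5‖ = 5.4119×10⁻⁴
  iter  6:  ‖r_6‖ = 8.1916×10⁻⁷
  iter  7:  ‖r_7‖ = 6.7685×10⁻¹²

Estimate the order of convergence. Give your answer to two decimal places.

1.80

p ≈ ln(‖r_7‖/‖r_6‖) / ln(‖r_6‖/‖r_5‖)
  = ln(6.7685×10⁻¹²/8.1916×10⁻⁷) / ln(8.1916×10⁻⁷/5.4119×10⁻⁴)
  = ln(8.26273e-06) / ln(0.00151363)
  = -11.70376 / -6.49324 ≈ 1.80245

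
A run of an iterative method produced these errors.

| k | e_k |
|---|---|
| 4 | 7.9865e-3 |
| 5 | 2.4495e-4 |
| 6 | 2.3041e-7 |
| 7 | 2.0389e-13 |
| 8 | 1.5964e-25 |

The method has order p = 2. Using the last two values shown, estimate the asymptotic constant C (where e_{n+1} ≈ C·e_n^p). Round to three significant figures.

3.84

C ≈ e_8 / e_7^2
  = 1.5964e-25 / (2.0389e-13)^2
  = 1.5964e-25 / 4.15711e-26 ≈ 3.8402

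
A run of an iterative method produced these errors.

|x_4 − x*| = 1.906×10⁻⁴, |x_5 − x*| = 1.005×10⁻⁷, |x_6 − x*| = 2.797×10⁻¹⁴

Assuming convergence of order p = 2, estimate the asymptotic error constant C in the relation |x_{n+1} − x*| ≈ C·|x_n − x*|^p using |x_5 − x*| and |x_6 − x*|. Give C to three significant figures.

2.77

C ≈ |x_6 − x*| / |x_5 − x*|^2
  = 2.797×10⁻¹⁴ / (1.005×10⁻⁷)^2
  = 2.797×10⁻¹⁴ / 1.01003e-14 ≈ 2.7692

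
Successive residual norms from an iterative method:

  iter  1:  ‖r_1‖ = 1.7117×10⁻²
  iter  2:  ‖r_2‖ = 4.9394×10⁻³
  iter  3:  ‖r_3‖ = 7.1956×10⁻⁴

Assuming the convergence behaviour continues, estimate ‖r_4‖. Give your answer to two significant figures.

3.6e-5

First estimate the order: p ≈ ln(‖r_3‖/‖r_2‖) / ln(‖r_2‖/‖r_1‖) = ln(7.1956×10⁻⁴/4.9394×10⁻³)/ln(4.9394×10⁻³/1.7117×10⁻²) = ln(0.145678)/ln(0.288567) ≈ 1.5500.
Then ‖r_4‖ ≈ ‖r_3‖·(‖r_3‖/‖r_2‖)^p = 7.1956×10⁻⁴·(0.145678)^1.5500 = 7.1956×10⁻⁴·0.0504964 ≈ 3.634e-05.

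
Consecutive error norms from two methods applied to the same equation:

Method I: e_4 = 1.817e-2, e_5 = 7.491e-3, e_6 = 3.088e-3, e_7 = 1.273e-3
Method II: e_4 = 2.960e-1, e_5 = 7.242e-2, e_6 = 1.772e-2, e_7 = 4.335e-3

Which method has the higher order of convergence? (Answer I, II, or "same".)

same

Method I: p ≈ ln(1.273e-3/3.088e-3)/ln(3.088e-3/7.491e-3) ≈ 1.00.
Method II: p ≈ ln(4.335e-3/1.772e-2)/ln(1.772e-2/7.242e-2) ≈ 1.00.
Both orders ≈ 1.0 — effectively the same.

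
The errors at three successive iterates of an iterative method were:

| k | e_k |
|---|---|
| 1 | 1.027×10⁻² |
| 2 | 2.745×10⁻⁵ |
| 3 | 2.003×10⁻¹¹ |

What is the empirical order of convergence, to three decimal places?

2.385

p ≈ ln(e_3/e_2) / ln(e_2/e_1)
  = ln(2.003×10⁻¹¹/2.745×10⁻⁵) / ln(2.745×10⁻⁵/1.027×10⁻²)
  = ln(7.2969e-07) / ln(0.00267283)
  = -14.130646 / -5.924617 ≈ 2.385073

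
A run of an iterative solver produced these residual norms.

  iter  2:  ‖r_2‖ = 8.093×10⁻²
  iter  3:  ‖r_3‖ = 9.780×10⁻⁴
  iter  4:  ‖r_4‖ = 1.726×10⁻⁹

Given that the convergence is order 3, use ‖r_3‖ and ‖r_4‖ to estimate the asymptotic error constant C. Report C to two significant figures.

C ≈ ‖r_4‖ / ‖r_3‖^3
  = 1.726×10⁻⁹ / (9.780×10⁻⁴)^3
  = 1.726×10⁻⁹ / 9.35441e-10 ≈ 1.8451

1.8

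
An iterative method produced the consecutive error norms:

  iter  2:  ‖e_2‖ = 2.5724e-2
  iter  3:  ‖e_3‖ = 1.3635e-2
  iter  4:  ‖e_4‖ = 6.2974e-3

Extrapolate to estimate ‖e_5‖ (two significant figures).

2.5e-3

First estimate the order: p ≈ ln(‖e_4‖/‖e_3‖) / ln(‖e_3‖/‖e_2‖) = ln(6.2974e-3/1.3635e-2)/ln(1.3635e-2/2.5724e-2) = ln(0.461856)/ln(0.53005) ≈ 1.2170.
Then ‖e_5‖ ≈ ‖e_4‖·(‖e_4‖/‖e_3‖)^p = 6.2974e-3·(0.461856)^1.2170 = 6.2974e-3·0.390575 ≈ 0.00246.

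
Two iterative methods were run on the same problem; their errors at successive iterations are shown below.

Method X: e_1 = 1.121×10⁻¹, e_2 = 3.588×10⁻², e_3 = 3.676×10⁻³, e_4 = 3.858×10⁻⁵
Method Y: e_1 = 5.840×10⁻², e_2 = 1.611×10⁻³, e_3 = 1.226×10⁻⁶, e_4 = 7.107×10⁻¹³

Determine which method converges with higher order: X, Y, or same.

same

Method X: p ≈ ln(3.858×10⁻⁵/3.676×10⁻³)/ln(3.676×10⁻³/3.588×10⁻²) ≈ 2.00.
Method Y: p ≈ ln(7.107×10⁻¹³/1.226×10⁻⁶)/ln(1.226×10⁻⁶/1.611×10⁻³) ≈ 2.00.
Both orders ≈ 2.0 — effectively the same.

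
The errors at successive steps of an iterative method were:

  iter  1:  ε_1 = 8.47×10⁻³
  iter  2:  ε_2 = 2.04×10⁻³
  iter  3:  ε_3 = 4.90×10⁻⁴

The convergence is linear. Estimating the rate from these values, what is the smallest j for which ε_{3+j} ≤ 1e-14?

18

Rate ρ ≈ ε_3/ε_2 = 4.90×10⁻⁴/2.04×10⁻³ = 0.2402.
After j more steps, ε_{3+j} ≈ 4.90×10⁻⁴·ρ^j; need ρ^j ≤ 1e-14/4.90×10⁻⁴ = 2.04082e-11.
j ≥ ln(2.04082e-11)/ln(0.2402) = -24.6151/-1.42628 = 17.258.
So 18 more iterations are needed.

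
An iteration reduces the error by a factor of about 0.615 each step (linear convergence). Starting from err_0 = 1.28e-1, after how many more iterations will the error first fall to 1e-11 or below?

After k steps, err_k ≈ 1.28e-1·0.615^k.
Need 0.615^k ≤ 1e-11/1.28e-1 = 7.8125e-11.
k ≥ ln(7.8125e-11)/ln(0.615) = -23.2727/-0.48613 = 47.873.
Smallest integer k = 48.

48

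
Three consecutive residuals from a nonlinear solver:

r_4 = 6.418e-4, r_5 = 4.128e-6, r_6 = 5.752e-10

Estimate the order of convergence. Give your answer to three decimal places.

1.759

p ≈ ln(r_6/r_5) / ln(r_5/r_4)
  = ln(5.752e-10/4.128e-6) / ln(4.128e-6/6.418e-4)
  = ln(0.000139341) / ln(0.00643191)
  = -8.878586 / -5.046484 ≈ 1.759361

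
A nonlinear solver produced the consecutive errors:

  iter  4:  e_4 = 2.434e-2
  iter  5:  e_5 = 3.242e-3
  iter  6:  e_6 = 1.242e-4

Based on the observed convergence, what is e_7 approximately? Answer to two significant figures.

First estimate the order: p ≈ ln(e_6/e_5) / ln(e_5/e_4) = ln(1.242e-4/3.242e-3)/ln(3.242e-3/2.434e-2) = ln(0.0383097)/ln(0.133196) ≈ 1.6181.
Then e_7 ≈ e_6·(e_6/e_5)^p = 1.242e-4·(0.0383097)^1.6181 = 1.242e-4·0.00510096 ≈ 6.335e-07.

6.3e-7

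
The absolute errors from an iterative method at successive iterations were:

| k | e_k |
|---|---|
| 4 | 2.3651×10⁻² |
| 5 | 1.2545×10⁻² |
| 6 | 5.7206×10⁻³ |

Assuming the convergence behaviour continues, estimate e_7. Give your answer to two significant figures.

2.2e-3

First estimate the order: p ≈ ln(e_6/e_5) / ln(e_5/e_4) = ln(5.7206×10⁻³/1.2545×10⁻²)/ln(1.2545×10⁻²/2.3651×10⁻²) = ln(0.456006)/ln(0.530422) ≈ 1.2384.
Then e_7 ≈ e_6·(e_6/e_5)^p = 5.7206×10⁻³·(0.456006)^1.2384 = 5.7206×10⁻³·0.378154 ≈ 0.002163.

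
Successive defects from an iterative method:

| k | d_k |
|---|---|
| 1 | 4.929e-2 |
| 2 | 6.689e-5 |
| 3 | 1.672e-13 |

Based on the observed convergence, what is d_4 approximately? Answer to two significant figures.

2.6e-39

First estimate the order: p ≈ ln(d_3/d_2) / ln(d_2/d_1) = ln(1.672e-13/6.689e-5)/ln(6.689e-5/4.929e-2) = ln(2.49963e-09)/ln(0.00135707) ≈ 3.0000.
Then d_4 ≈ d_3·(d_3/d_2)^p = 1.672e-13·(2.49963e-09)^3.0000 = 1.672e-13·1.56181e-26 ≈ 2.611e-39.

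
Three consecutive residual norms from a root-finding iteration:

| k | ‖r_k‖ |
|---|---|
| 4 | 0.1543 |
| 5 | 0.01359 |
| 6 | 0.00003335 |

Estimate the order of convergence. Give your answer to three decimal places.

p ≈ ln(‖r_6‖/‖r_5‖) / ln(‖r_5‖/‖r_4‖)
  = ln(0.00003335/0.01359) / ln(0.01359/0.1543)
  = ln(0.00245401) / ln(0.0880752)
  = -6.010032 / -2.429564 ≈ 2.473708

2.474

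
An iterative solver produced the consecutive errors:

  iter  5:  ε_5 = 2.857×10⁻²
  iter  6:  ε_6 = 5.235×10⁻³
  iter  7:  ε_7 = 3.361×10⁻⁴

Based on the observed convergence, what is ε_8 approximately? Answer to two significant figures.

First estimate the order: p ≈ ln(ε_7/ε_6) / ln(ε_6/ε_5) = ln(3.361×10⁻⁴/5.235×10⁻³)/ln(5.235×10⁻³/2.857×10⁻²) = ln(0.0642025)/ln(0.183234) ≈ 1.6180.
Then ε_8 ≈ ε_7·(ε_7/ε_6)^p = 3.361×10⁻⁴·(0.0642025)^1.6180 = 3.361×10⁻⁴·0.0117657 ≈ 3.954e-06.

4.0e-6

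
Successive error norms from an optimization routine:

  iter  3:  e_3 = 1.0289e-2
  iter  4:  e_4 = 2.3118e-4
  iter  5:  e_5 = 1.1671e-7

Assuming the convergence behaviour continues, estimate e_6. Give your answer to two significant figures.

First estimate the order: p ≈ ln(e_5/e_4) / ln(e_4/e_3) = ln(1.1671e-7/2.3118e-4)/ln(2.3118e-4/1.0289e-2) = ln(0.000504845)/ln(0.0224687) ≈ 2.0000.
Then e_6 ≈ e_5·(e_5/e_4)^p = 1.1671e-7·(0.000504845)^2.0000 = 1.1671e-7·2.54868e-07 ≈ 2.975e-14.

3.0e-14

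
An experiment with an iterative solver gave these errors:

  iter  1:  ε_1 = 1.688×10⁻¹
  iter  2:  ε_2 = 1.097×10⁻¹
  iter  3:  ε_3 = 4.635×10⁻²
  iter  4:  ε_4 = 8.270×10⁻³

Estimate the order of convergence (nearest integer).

Consecutive ratios: ε_4/ε_3 = 8.270×10⁻³/4.635×10⁻² = 0.178425, ε_3/ε_2 = 4.635×10⁻²/1.097×10⁻¹ = 0.422516.
p ≈ ln(0.178425)/ln(0.422516) = -1.7236/-0.8615 ≈ 2.00.
So the convergence is quadratic (order 2).

2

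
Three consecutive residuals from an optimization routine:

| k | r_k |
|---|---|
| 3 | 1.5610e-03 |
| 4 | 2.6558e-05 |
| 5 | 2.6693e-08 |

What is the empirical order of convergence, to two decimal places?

p ≈ ln(r_5/r_4) / ln(r_4/r_3)
  = ln(2.6693e-08/2.6558e-05) / ln(2.6558e-05/1.5610e-03)
  = ln(0.00100508) / ln(0.0170135)
  = -6.90269 / -4.07375 ≈ 1.69443

1.69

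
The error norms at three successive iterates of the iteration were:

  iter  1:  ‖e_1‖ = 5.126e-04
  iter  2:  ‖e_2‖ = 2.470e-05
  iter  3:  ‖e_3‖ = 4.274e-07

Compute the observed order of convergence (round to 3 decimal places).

p ≈ ln(‖e_3‖/‖e_2‖) / ln(‖e_2‖/‖e_1‖)
  = ln(4.274e-07/2.470e-05) / ln(2.470e-05/5.126e-04)
  = ln(0.0173036) / ln(0.0481857)
  = -4.056841 / -3.032693 ≈ 1.337702

1.338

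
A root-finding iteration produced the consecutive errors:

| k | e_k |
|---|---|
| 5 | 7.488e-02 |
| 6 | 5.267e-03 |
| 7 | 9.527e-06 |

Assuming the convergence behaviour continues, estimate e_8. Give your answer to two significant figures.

2.8e-12

First estimate the order: p ≈ ln(e_7/e_6) / ln(e_6/e_5) = ln(9.527e-06/5.267e-03)/ln(5.267e-03/7.488e-02) = ln(0.00180881)/ln(0.0703392) ≈ 2.3791.
Then e_8 ≈ e_7·(e_7/e_6)^p = 9.527e-06·(0.00180881)^2.3791 = 9.527e-06·2.98582e-07 ≈ 2.845e-12.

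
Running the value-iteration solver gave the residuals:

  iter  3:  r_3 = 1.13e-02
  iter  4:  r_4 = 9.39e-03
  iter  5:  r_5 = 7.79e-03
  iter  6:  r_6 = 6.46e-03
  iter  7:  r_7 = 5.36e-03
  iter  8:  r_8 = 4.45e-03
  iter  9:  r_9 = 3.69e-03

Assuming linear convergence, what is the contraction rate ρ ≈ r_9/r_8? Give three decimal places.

ρ ≈ r_9/r_8 = 3.69e-03/4.45e-03 = 0.82921

0.829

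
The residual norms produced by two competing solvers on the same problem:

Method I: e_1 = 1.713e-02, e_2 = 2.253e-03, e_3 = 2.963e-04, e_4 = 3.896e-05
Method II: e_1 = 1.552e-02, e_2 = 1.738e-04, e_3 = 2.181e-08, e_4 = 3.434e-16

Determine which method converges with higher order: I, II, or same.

II

Method I: p ≈ ln(3.896e-05/2.963e-04)/ln(2.963e-04/2.253e-03) ≈ 1.00.
Method II: p ≈ ln(3.434e-16/2.181e-08)/ln(2.181e-08/1.738e-04) ≈ 2.00.
Method II has the higher order (≈2.0 vs ≈1.0).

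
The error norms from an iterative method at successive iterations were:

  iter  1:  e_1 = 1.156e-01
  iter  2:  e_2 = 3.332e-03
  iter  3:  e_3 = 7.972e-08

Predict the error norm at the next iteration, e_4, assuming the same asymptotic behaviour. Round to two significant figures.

First estimate the order: p ≈ ln(e_3/e_2) / ln(e_2/e_1) = ln(7.972e-08/3.332e-03)/ln(3.332e-03/1.156e-01) = ln(2.39256e-05)/ln(0.0288235) ≈ 3.0002.
Then e_4 ≈ e_3·(e_3/e_2)^p = 7.972e-08·(2.39256e-05)^3.0002 = 7.972e-08·1.36667e-14 ≈ 1.09e-21.

1.1e-21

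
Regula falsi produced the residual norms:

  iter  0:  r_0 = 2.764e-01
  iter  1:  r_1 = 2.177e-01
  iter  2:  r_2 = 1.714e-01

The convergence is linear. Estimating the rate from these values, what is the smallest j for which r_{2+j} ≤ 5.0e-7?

Rate ρ ≈ r_2/r_1 = 1.714e-01/2.177e-01 = 0.7873.
After j more steps, r_{2+j} ≈ 1.714e-01·ρ^j; need ρ^j ≤ 5.0e-7/1.714e-01 = 2.91715e-06.
j ≥ ln(2.91715e-06)/ln(0.7873) = -12.7449/-0.23915 = 53.292.
So 54 more iterations are needed.

54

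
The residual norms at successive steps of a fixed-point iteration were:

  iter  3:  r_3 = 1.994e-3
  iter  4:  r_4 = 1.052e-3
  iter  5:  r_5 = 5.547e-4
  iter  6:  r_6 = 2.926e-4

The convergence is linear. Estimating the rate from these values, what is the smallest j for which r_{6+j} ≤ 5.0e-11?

25

Rate ρ ≈ r_6/r_5 = 2.926e-4/5.547e-4 = 0.5275.
After j more steps, r_{6+j} ≈ 2.926e-4·ρ^j; need ρ^j ≤ 5.0e-11/2.926e-4 = 1.70882e-07.
j ≥ ln(1.70882e-07)/ln(0.5275) = -15.5823/-0.63961 = 24.362.
So 25 more iterations are needed.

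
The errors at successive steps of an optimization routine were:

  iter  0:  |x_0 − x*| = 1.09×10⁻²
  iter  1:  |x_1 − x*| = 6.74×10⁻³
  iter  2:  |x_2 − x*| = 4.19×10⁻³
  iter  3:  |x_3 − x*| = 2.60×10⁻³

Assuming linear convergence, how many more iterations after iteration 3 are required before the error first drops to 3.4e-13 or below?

Rate ρ ≈ |x_3 − x*|/|x_2 − x*| = 2.60×10⁻³/4.19×10⁻³ = 0.6205.
After j more steps, |x_{3+j} − x*| ≈ 2.60×10⁻³·ρ^j; need ρ^j ≤ 3.4e-13/2.60×10⁻³ = 1.30769e-10.
j ≥ ln(1.30769e-10)/ln(0.6205) = -22.7576/-0.47723 = 47.687.
So 48 more iterations are needed.

48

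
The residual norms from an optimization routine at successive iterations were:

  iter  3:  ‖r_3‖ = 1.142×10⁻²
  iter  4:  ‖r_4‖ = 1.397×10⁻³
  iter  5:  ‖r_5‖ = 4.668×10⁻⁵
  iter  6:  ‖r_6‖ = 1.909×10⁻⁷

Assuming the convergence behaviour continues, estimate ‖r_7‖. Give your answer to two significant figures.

First estimate the order: p ≈ ln(‖r_6‖/‖r_5‖) / ln(‖r_5‖/‖r_4‖) = ln(1.909×10⁻⁷/4.668×10⁻⁵)/ln(4.668×10⁻⁵/1.397×10⁻³) = ln(0.00408955)/ln(0.0334145) ≈ 1.6180.
Then ‖r_7‖ ≈ ‖r_6‖·(‖r_6‖/‖r_5‖)^p = 1.909×10⁻⁷·(0.00408955)^1.6180 = 1.909×10⁻⁷·0.000136676 ≈ 2.609e-11.

2.6e-11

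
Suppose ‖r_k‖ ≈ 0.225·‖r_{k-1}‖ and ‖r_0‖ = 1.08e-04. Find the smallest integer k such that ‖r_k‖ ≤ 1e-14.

16

After k steps, ‖r_k‖ ≈ 1.08e-04·0.225^k.
Need 0.225^k ≤ 1e-14/1.08e-04 = 9.25926e-11.
k ≥ ln(9.25926e-11)/ln(0.225) = -23.1028/-1.49165 = 15.488.
Smallest integer k = 16.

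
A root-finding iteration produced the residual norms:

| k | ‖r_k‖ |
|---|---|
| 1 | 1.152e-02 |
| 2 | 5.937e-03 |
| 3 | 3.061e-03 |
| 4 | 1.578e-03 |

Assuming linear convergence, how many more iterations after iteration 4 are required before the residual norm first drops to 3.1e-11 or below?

27

Rate ρ ≈ ‖r_4‖/‖r_3‖ = 1.578e-03/3.061e-03 = 0.5155.
After j more steps, ‖r_{4+j}‖ ≈ 1.578e-03·ρ^j; need ρ^j ≤ 3.1e-11/1.578e-03 = 1.96451e-08.
j ≥ ln(1.96451e-08)/ln(0.5155) = -17.7454/-0.66262 = 26.781.
So 27 more iterations are needed.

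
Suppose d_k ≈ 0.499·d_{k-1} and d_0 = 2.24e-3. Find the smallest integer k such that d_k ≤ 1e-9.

After k steps, d_k ≈ 2.24e-3·0.499^k.
Need 0.499^k ≤ 1e-9/2.24e-3 = 4.46429e-07.
k ≥ ln(4.46429e-07)/ln(0.499) = -14.6220/-0.69515 = 21.034.
Smallest integer k = 22.

22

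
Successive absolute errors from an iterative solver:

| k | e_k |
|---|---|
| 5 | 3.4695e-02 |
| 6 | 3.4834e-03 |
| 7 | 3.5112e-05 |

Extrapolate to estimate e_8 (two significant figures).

First estimate the order: p ≈ ln(e_7/e_6) / ln(e_6/e_5) = ln(3.5112e-05/3.4834e-03)/ln(3.4834e-03/3.4695e-02) = ln(0.0100798)/ln(0.100401) ≈ 2.0000.
Then e_8 ≈ e_7·(e_7/e_6)^p = 3.5112e-05·(0.0100798)^2.0000 = 3.5112e-05·0.000101602 ≈ 3.567e-09.

3.6e-9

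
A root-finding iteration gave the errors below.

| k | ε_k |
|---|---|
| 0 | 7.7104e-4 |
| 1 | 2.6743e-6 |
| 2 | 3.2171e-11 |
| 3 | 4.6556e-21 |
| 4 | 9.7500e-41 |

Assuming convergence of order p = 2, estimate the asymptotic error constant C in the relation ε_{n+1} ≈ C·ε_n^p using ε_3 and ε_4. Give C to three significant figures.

4.50

C ≈ ε_4 / ε_3^2
  = 9.7500e-41 / (4.6556e-21)^2
  = 9.7500e-41 / 2.16746e-41 ≈ 4.4984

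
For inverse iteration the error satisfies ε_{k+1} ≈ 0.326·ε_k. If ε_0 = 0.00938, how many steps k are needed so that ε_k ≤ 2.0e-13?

22

After k steps, ε_k ≈ 0.00938·0.326^k.
Need 0.326^k ≤ 2.0e-13/0.00938 = 2.1322e-11.
k ≥ ln(2.1322e-11)/ln(0.326) = -24.5713/-1.12086 = 21.922.
Smallest integer k = 22.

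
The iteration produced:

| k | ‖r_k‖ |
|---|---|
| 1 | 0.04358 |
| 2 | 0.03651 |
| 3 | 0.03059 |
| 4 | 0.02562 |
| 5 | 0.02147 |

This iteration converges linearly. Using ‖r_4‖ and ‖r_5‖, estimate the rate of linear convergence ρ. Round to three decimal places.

0.838

ρ ≈ ‖r_5‖/‖r_4‖ = 0.02147/0.02562 = 0.83802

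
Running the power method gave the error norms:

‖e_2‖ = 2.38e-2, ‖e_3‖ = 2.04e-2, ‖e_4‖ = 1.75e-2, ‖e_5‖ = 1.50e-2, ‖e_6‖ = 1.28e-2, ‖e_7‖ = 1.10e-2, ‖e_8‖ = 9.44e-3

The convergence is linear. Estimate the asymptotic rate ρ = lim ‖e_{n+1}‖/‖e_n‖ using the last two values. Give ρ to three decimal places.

ρ ≈ ‖e_8‖/‖e_7‖ = 9.44e-3/1.10e-2 = 0.85818

0.858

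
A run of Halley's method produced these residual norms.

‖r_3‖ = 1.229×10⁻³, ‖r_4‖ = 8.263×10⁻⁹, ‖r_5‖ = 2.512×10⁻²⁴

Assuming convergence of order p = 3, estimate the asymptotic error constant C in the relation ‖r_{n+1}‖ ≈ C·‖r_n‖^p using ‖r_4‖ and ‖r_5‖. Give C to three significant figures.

C ≈ ‖r_5‖ / ‖r_4‖^3
  = 2.512×10⁻²⁴ / (8.263×10⁻⁹)^3
  = 2.512×10⁻²⁴ / 5.64174e-25 ≈ 4.4525

4.45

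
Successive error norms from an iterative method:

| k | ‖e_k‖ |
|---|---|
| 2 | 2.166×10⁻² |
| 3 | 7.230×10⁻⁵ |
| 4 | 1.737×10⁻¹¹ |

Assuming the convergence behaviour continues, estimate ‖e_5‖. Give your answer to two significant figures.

First estimate the order: p ≈ ln(‖e_4‖/‖e_3‖) / ln(‖e_3‖/‖e_2‖) = ln(1.737×10⁻¹¹/7.230×10⁻⁵)/ln(7.230×10⁻⁵/2.166×10⁻²) = ln(2.40249e-07)/ln(0.00333795) ≈ 2.6728.
Then ‖e_5‖ ≈ ‖e_4‖·(‖e_4‖/‖e_3‖)^p = 1.737×10⁻¹¹·(2.40249e-07)^2.6728 = 1.737×10⁻¹¹·2.03157e-18 ≈ 3.529e-29.

3.5e-29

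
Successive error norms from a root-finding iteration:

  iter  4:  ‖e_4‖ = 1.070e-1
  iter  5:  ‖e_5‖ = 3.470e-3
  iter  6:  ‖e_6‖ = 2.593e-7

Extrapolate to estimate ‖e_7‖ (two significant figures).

9.5e-19

First estimate the order: p ≈ ln(‖e_6‖/‖e_5‖) / ln(‖e_5‖/‖e_4‖) = ln(2.593e-7/3.470e-3)/ln(3.470e-3/1.070e-1) = ln(7.47262e-05)/ln(0.0324299) ≈ 2.7712.
Then ‖e_7‖ ≈ ‖e_6‖·(‖e_6‖/‖e_5‖)^p = 2.593e-7·(7.47262e-05)^2.7712 = 2.593e-7·3.66917e-12 ≈ 9.514e-19.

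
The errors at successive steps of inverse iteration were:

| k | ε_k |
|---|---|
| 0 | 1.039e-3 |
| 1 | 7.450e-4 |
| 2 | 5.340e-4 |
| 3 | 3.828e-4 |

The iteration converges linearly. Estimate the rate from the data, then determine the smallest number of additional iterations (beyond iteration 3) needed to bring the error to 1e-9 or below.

Rate ρ ≈ ε_3/ε_2 = 3.828e-4/5.340e-4 = 0.7169.
After j more steps, ε_{3+j} ≈ 3.828e-4·ρ^j; need ρ^j ≤ 1e-9/3.828e-4 = 2.61233e-06.
j ≥ ln(2.61233e-06)/ln(0.7169) = -12.8553/-0.33282 = 38.625.
So 39 more iterations are needed.

39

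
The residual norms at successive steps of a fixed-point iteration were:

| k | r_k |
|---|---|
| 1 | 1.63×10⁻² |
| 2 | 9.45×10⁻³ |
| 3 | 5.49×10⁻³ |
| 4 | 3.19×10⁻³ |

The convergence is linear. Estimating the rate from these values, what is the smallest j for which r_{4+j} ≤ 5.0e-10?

Rate ρ ≈ r_4/r_3 = 3.19×10⁻³/5.49×10⁻³ = 0.5811.
After j more steps, r_{4+j} ≈ 3.19×10⁻³·ρ^j; need ρ^j ≤ 5.0e-10/3.19×10⁻³ = 1.5674e-07.
j ≥ ln(1.5674e-07)/ln(0.5811) = -15.6687/-0.54283 = 28.865.
So 29 more iterations are needed.

29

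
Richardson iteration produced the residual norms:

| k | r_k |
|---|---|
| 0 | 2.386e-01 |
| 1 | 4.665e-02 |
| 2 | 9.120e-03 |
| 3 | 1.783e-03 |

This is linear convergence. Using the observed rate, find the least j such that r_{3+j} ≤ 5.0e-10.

Rate ρ ≈ r_3/r_2 = 1.783e-03/9.120e-03 = 0.1955.
After j more steps, r_{3+j} ≈ 1.783e-03·ρ^j; need ρ^j ≤ 5.0e-10/1.783e-03 = 2.80426e-07.
j ≥ ln(2.80426e-07)/ln(0.1955) = -15.0870/-1.63219 = 9.243.
So 10 more iterations are needed.

10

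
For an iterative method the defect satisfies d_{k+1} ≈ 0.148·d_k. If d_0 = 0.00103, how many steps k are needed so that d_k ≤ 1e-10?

After k steps, d_k ≈ 0.00103·0.148^k.
Need 0.148^k ≤ 1e-10/0.00103 = 9.70874e-08.
k ≥ ln(9.70874e-08)/ln(0.148) = -16.1477/-1.91054 = 8.452.
Smallest integer k = 9.

9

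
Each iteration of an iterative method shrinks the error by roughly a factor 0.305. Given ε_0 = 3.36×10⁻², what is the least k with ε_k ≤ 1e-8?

After k steps, ε_k ≈ 3.36×10⁻²·0.305^k.
Need 0.305^k ≤ 1e-8/3.36×10⁻² = 2.97619e-07.
k ≥ ln(2.97619e-07)/ln(0.305) = -15.0275/-1.18744 = 12.655.
Smallest integer k = 13.

13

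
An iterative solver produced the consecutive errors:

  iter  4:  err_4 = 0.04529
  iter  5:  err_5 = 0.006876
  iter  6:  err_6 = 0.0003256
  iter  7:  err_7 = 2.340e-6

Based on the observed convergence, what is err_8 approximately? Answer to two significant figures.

8.0e-10

First estimate the order: p ≈ ln(err_7/err_6) / ln(err_6/err_5) = ln(2.340e-6/0.0003256)/ln(0.0003256/0.006876) = ln(0.00718673)/ln(0.0473531) ≈ 1.6181.
Then err_8 ≈ err_7·(err_7/err_6)^p = 2.340e-6·(0.00718673)^1.6181 = 2.340e-6·0.000340137 ≈ 7.959e-10.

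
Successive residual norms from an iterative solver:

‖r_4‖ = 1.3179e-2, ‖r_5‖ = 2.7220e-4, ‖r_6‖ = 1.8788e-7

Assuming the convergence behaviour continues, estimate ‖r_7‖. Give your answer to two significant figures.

2.2e-13

First estimate the order: p ≈ ln(‖r_6‖/‖r_5‖) / ln(‖r_5‖/‖r_4‖) = ln(1.8788e-7/2.7220e-4)/ln(2.7220e-4/1.3179e-2) = ln(0.000690228)/ln(0.0206541) ≈ 1.8760.
Then ‖r_7‖ ≈ ‖r_6‖·(‖r_6‖/‖r_5‖)^p = 1.8788e-7·(0.000690228)^1.8760 = 1.8788e-7·1.17476e-06 ≈ 2.207e-13.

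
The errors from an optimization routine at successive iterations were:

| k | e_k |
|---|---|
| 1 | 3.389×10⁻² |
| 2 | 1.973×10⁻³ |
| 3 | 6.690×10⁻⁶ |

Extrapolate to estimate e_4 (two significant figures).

First estimate the order: p ≈ ln(e_3/e_2) / ln(e_2/e_1) = ln(6.690×10⁻⁶/1.973×10⁻³)/ln(1.973×10⁻³/3.389×10⁻²) = ln(0.00339078)/ln(0.0582178) ≈ 1.9998.
Then e_4 ≈ e_3·(e_3/e_2)^p = 6.690×10⁻⁶·(0.00339078)^1.9998 = 6.690×10⁻⁶·1.15105e-05 ≈ 7.701e-11.

7.7e-11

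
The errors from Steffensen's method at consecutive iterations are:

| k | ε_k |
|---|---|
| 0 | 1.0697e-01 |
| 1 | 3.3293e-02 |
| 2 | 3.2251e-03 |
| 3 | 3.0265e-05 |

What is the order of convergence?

2

Consecutive ratios: ε_3/ε_2 = 3.0265e-05/3.2251e-03 = 0.00938421, ε_2/ε_1 = 3.2251e-03/3.3293e-02 = 0.0968702.
p ≈ ln(0.00938421)/ln(0.0968702) = -4.6687/-2.3344 ≈ 2.00.
So the convergence is quadratic (order 2).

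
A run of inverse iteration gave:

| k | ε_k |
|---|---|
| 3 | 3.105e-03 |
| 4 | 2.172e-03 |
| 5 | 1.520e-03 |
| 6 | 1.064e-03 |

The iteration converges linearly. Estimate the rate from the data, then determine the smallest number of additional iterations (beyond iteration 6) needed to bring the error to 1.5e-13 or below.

Rate ρ ≈ ε_6/ε_5 = 1.064e-03/1.520e-03 = 0.7000.
After j more steps, ε_{6+j} ≈ 1.064e-03·ρ^j; need ρ^j ≤ 1.5e-13/1.064e-03 = 1.40977e-10.
j ≥ ln(1.40977e-10)/ln(0.7000) = -22.6824/-0.35667 = 63.595.
So 64 more iterations are needed.

64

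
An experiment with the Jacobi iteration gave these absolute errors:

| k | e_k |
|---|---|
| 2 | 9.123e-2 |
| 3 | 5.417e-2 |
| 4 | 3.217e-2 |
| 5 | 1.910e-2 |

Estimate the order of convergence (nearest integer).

Consecutive ratios: e_5/e_4 = 1.910e-2/3.217e-2 = 0.593721, e_4/e_3 = 3.217e-2/5.417e-2 = 0.593871.
p ≈ ln(0.593721)/ln(0.593871) = -0.5213/-0.5211 ≈ 1.00.
So the convergence is linear (order 1).

1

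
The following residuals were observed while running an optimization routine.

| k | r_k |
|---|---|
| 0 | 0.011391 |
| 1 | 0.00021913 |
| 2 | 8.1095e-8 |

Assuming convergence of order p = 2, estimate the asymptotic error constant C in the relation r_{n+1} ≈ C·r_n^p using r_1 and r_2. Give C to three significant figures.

C ≈ r_2 / r_1^2
  = 8.1095e-8 / (0.00021913)^2
  = 8.1095e-8 / 4.8018e-08 ≈ 1.6888

1.69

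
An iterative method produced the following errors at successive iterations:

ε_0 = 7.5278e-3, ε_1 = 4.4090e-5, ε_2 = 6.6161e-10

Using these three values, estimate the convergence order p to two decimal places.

2.16

p ≈ ln(ε_2/ε_1) / ln(ε_1/ε_0)
  = ln(6.6161e-10/4.4090e-5) / ln(4.4090e-5/7.5278e-3)
  = ln(1.50059e-05) / ln(0.00585696)
  = -11.10707 / -5.14012 ≈ 2.16086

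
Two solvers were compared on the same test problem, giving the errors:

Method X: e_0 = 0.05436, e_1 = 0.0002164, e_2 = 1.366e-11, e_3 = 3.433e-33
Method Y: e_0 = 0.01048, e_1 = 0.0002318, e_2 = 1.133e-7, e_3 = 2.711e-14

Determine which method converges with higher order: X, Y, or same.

Method X: p ≈ ln(3.433e-33/1.366e-11)/ln(1.366e-11/0.0002164) ≈ 3.00.
Method Y: p ≈ ln(2.711e-14/1.133e-7)/ln(1.133e-7/0.0002318) ≈ 2.00.
Method X has the higher order (≈3.0 vs ≈2.0).

X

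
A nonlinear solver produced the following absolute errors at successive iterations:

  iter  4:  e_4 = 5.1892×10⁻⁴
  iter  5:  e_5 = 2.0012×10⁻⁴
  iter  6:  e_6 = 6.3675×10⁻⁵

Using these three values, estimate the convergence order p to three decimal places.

1.202

p ≈ ln(e_6/e_5) / ln(e_5/e_4)
  = ln(6.3675×10⁻⁵/2.0012×10⁻⁴) / ln(2.0012×10⁻⁴/5.1892×10⁻⁴)
  = ln(0.318184) / ln(0.385647)
  = -1.145125 / -0.952833 ≈ 1.201811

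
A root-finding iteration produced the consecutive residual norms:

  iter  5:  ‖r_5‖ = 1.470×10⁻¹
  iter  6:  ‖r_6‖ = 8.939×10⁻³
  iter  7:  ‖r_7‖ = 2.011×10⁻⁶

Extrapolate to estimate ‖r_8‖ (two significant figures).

First estimate the order: p ≈ ln(‖r_7‖/‖r_6‖) / ln(‖r_6‖/‖r_5‖) = ln(2.011×10⁻⁶/8.939×10⁻³)/ln(8.939×10⁻³/1.470×10⁻¹) = ln(0.000224969)/ln(0.0608095) ≈ 2.9998.
Then ‖r_8‖ ≈ ‖r_7‖·(‖r_7‖/‖r_6‖)^p = 2.011×10⁻⁶·(0.000224969)^2.9998 = 2.011×10⁻⁶·1.14051e-11 ≈ 2.294e-17.

2.3e-17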